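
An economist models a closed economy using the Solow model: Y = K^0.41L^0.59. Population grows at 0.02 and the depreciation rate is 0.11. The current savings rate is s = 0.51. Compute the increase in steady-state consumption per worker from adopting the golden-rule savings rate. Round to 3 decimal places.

Capital per worker breaks even when investment replaces (n + δ)·k; here n + δ = 0.13.
Current steady state (s = 0.51): k* = (0.51/0.13)^(1/0.59) ≈ 10.1426, y* = 10.1426^0.41 ≈ 2.5854, c* = (1−0.51)·2.5854 ≈ 1.2668.
Setting f'(k) = n+δ gives 0.41·k^(0.41−1) = 0.13, hence k_gold = (0.41/0.13)^(1/0.59) ≈ 7.0064.
y_gold = 7.0064^0.41 ≈ 2.2215, c_gold = y_gold − 0.13·k_gold ≈ 1.3107.
Gain: Δc = 1.3107 − 1.2668 ≈ 0.0439.

Δc ≈ 0.044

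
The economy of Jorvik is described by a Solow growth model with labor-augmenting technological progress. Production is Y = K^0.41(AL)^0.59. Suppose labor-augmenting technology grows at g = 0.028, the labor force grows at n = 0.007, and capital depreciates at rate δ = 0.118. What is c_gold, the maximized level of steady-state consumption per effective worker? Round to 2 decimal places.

c_gold ≈ 1.17

The effective depreciation rate is n + g + δ = 0.007 + 0.028 + 0.118 = 0.153.
Setting f'(k) = n+g+δ gives 0.41·k^(0.41−1) = 0.153, hence k_gold = (0.41/0.153)^(1/0.59) ≈ 5.3159.
y_gold = 5.3159^0.41 ≈ 1.9838.
c_gold = y_gold − (n+g+δ)·k_gold = 1.9838 − 0.153·5.3159 ≈ 1.1704.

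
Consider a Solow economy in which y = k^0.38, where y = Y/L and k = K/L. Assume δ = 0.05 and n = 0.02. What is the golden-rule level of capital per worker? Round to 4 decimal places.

Capital per worker breaks even when investment replaces (n + δ)·k; here n + δ = 0.07.
At the golden rule the marginal product of capital equals n+δ: 0.38·k^(0.38−1) = 0.07. Solving, k_gold = (0.38/0.07)^(1/0.62) ≈ 15.3101.

k_gold ≈ 15.3101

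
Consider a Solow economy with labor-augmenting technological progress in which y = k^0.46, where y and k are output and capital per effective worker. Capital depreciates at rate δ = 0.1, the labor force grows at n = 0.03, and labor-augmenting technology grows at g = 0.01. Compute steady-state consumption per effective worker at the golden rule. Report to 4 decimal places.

c_gold ≈ 1.4876

n + g + δ = 0.03 + 0.01 + 0.1 = 0.14.
At the golden rule the marginal product of capital equals n+g+δ: 0.46·k^(0.46−1) = 0.14. Solving, k_gold = (0.46/0.14)^(1/0.54) ≈ 9.0515.
y_gold = 9.0515^0.46 ≈ 2.7548.
c_gold = y_gold − (n+g+δ)·k_gold = 2.7548 − 0.14·9.0515 ≈ 1.4876.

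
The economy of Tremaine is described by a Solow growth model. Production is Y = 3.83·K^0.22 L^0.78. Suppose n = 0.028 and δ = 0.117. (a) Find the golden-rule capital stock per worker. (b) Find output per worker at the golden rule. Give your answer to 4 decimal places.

Break-even investment rate: n + δ = 0.028 + 0.117 = 0.145.
Golden rule sets MPK = n+δ: 0.22·3.83·k^(0.22−1) = 0.145, so k_gold = (0.22·3.83/0.145)^(1/0.78) ≈ 9.5458.
y_gold = 3.83·9.5458^0.22 ≈ 6.2915.

(a) k_gold ≈ 9.5458; (b) y_gold ≈ 6.2915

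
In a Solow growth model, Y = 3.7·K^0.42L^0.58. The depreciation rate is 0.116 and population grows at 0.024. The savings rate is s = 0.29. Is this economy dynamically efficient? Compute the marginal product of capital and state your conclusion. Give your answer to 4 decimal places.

The effective depreciation rate is n + δ = 0.024 + 0.116 = 0.14.
Steady-state k*: s·A·k^0.42 = 0.14·k gives k* = (0.29·3.7/0.14)^(1/0.58) ≈ 33.4928.
MPK = 0.42·3.7·33.4928^(-0.58) ≈ 0.2028.
MPK > n+δ = 0.14, so the economy is dynamically efficient (under-saving).

dynamically efficient; MPK ≈ 0.2028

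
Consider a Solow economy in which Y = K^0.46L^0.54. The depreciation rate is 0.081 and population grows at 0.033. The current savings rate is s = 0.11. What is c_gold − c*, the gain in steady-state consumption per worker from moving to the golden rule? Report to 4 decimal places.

The effective depreciation rate is n + δ = 0.033 + 0.081 = 0.114.
Current steady state (s = 0.11): k* = (0.11/0.114)^(1/0.54) ≈ 0.9360, y* = 0.9360^0.46 ≈ 0.9700, c* = (1−0.11)·0.9700 ≈ 0.8633.
Golden rule sets MPK = n+δ: 0.46·k^(0.46−1) = 0.114, so k_gold = (0.46/0.114)^(1/0.54) ≈ 13.2419.
y_gold = 13.2419^0.46 ≈ 3.2817, c_gold = y_gold − 0.114·k_gold ≈ 1.7721.
Gain: Δc = 1.7721 − 0.8633 ≈ 0.9088.

Δc ≈ 0.9088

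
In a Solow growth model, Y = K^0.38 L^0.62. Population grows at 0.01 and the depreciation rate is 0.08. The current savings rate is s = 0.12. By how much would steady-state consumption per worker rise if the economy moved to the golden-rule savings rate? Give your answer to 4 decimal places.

Δc ≈ 0.4493

n + δ = 0.01 + 0.08 = 0.09.
Current steady state (s = 0.12): k* = (0.12/0.09)^(1/0.62) ≈ 1.5904, y* = 1.5904^0.38 ≈ 1.1928, c* = (1−0.12)·1.1928 ≈ 1.0497.
Golden rule sets MPK = n+δ: 0.38·k^(0.38−1) = 0.09, so k_gold = (0.38/0.09)^(1/0.62) ≈ 10.2079.
y_gold = 10.2079^0.38 ≈ 2.4177, c_gold = y_gold − 0.09·k_gold ≈ 1.4990.
Gain: Δc = 1.4990 − 1.0497 ≈ 0.4493.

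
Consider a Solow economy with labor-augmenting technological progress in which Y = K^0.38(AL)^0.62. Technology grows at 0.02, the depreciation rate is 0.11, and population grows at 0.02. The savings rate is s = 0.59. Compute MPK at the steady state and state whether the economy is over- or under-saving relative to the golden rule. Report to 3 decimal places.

Capital per effective worker breaks even when investment replaces (n + g + δ)·k; here n + g + δ = 0.15.
Steady-state k*: s·k^0.38 = 0.15·k gives k* = (0.59/0.15)^(1/0.62) ≈ 9.1052.
MPK = 0.38·9.1052^(-0.62) ≈ 0.0966.
MPK < n+g+δ = 0.15, so the economy is dynamically inefficient (over-saving).

over-saving; MPK ≈ 0.097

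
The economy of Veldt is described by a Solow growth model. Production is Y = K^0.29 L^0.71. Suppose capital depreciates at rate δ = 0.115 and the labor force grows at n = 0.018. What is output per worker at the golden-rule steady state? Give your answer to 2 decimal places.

y_gold ≈ 1.37

Capital per worker breaks even when investment replaces (n + δ)·k; here n + δ = 0.133.
Maximizing c = f(k) − (n+δ)·k gives f'(k) = n+δ, i.e. 0.29·k^(0.29−1) = 0.133, so k_gold = (0.29/0.133)^(1/0.71) ≈ 2.9980.
Output: y_gold = k_gold^0.29 = 2.9980^0.29 ≈ 1.3749.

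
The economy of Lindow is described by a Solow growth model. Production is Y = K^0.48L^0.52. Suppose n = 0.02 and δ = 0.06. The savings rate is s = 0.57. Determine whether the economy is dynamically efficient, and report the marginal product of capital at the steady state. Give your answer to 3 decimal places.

The effective depreciation rate is n + δ = 0.02 + 0.06 = 0.08.
Steady-state k*: s·k^0.48 = 0.08·k gives k* = (0.57/0.08)^(1/0.52) ≈ 43.6487.
MPK = 0.48·43.6487^(-0.52) ≈ 0.0674.
MPK < n+δ = 0.08, so the economy is dynamically inefficient (over-saving).

dynamically inefficient; MPK ≈ 0.067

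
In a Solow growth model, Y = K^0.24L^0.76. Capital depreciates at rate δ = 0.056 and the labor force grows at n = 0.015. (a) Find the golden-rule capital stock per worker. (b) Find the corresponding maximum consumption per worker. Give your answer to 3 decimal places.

(a) k_gold ≈ 4.966; (b) c_gold ≈ 1.116

Break-even investment rate: n + δ = 0.015 + 0.056 = 0.071.
Setting f'(k) = n+δ gives 0.24·k^(0.24−1) = 0.071, hence k_gold = (0.24/0.071)^(1/0.76) ≈ 4.9658.
y_gold = 4.9658^0.24 ≈ 1.4691; c_gold = y_gold − 0.071·k_gold ≈ 1.1165.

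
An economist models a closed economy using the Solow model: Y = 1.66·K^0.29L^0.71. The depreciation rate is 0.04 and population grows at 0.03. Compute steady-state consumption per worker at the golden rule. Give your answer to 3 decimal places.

c_gold ≈ 2.591

The effective depreciation rate is n + δ = 0.03 + 0.04 = 0.07.
Maximizing c = f(k) − (n+δ)·k gives f'(k) = n+δ, i.e. 0.29·1.66·k^(0.29−1) = 0.07, so k_gold = (0.29·1.66/0.07)^(1/0.71) ≈ 15.1164.
y_gold = 1.66·15.1164^0.29 ≈ 3.6488.
c_gold = y_gold − (n+δ)·k_gold = 3.6488 − 0.07·15.1164 ≈ 2.5906.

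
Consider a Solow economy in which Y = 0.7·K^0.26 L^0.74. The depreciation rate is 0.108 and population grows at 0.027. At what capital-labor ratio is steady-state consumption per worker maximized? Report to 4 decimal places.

n + δ = 0.027 + 0.108 = 0.135.
Maximizing c = f(k) − (n+δ)·k gives f'(k) = n+δ, i.e. 0.26·0.7·k^(0.26−1) = 0.135, so k_gold = (0.26·0.7/0.135)^(1/0.74) ≈ 1.4973.

k_gold ≈ 1.4973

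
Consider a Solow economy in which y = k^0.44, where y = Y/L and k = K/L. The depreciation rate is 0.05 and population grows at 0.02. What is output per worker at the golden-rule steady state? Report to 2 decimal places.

Break-even investment rate: n + δ = 0.02 + 0.05 = 0.07.
Maximizing c = f(k) − (n+δ)·k gives f'(k) = n+δ, i.e. 0.44·k^(0.44−1) = 0.07, so k_gold = (0.44/0.07)^(1/0.56) ≈ 26.6461.
Output: y_gold = k_gold^0.44 = 26.6461^0.44 ≈ 4.2391.

y_gold ≈ 4.24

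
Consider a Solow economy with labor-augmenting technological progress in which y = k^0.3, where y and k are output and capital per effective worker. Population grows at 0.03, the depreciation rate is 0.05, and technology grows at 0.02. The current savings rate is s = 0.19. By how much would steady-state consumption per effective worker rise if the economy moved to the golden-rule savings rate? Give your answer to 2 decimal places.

n + g + δ = 0.03 + 0.02 + 0.05 = 0.1.
Current steady state (s = 0.19): k* = (0.19/0.1)^(1/0.7) ≈ 2.5016, y* = 2.5016^0.3 ≈ 1.3166, c* = (1−0.19)·1.3166 ≈ 1.0665.
Maximizing c = f(k) − (n+g+δ)·k gives f'(k) = n+g+δ, i.e. 0.3·k^(0.3−1) = 0.1, so k_gold = (0.3/0.1)^(1/0.7) ≈ 4.8040.
y_gold = 4.8040^0.3 ≈ 1.6013, c_gold = y_gold − 0.1·k_gold ≈ 1.1209.
Gain: Δc = 1.1209 − 1.0665 ≈ 0.0545.

Δc ≈ 0.05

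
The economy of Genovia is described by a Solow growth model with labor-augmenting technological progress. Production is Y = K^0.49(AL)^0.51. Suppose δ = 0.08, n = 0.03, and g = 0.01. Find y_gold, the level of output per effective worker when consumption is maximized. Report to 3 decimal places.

Capital per effective worker breaks even when investment replaces (n + g + δ)·k; here n + g + δ = 0.12.
Maximizing c = f(k) − (n+g+δ)·k gives f'(k) = n+g+δ, i.e. 0.49·k^(0.49−1) = 0.12, so k_gold = (0.49/0.12)^(1/0.51) ≈ 15.7786.
Output: y_gold = k_gold^0.49 = 15.7786^0.49 ≈ 3.8641.

y_gold ≈ 3.864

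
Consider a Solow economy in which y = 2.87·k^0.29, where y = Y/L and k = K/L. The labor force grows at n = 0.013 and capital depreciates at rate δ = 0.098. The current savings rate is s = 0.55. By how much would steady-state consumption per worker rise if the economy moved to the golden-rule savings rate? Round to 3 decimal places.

Capital per worker breaks even when investment replaces (n + δ)·k; here n + δ = 0.111.
Current steady state (s = 0.55): k* = (0.55·2.87/0.111)^(1/0.71) ≈ 42.0565, y* = 2.87·42.0565^0.29 ≈ 8.4878, c* = (1−0.55)·8.4878 ≈ 3.8195.
Setting f'(k) = n+δ gives 0.29·2.87·k^(0.29−1) = 0.111, hence k_gold = (0.29·2.87/0.111)^(1/0.71) ≈ 17.0739.
y_gold = 2.87·17.0739^0.29 ≈ 6.5352, c_gold = y_gold − 0.111·k_gold ≈ 4.6400.
Gain: Δc = 4.6400 − 3.8195 ≈ 0.8205.

Δc ≈ 0.820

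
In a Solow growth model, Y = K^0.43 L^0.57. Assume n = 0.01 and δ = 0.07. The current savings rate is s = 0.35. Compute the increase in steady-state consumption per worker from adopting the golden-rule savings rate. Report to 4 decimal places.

Δc ≈ 0.0480

The effective depreciation rate is n + δ = 0.01 + 0.07 = 0.08.
Current steady state (s = 0.35): k* = (0.35/0.08)^(1/0.57) ≈ 13.3206, y* = 13.3206^0.43 ≈ 3.0447, c* = (1−0.35)·3.0447 ≈ 1.9791.
Setting f'(k) = n+δ gives 0.43·k^(0.43−1) = 0.08, hence k_gold = (0.43/0.08)^(1/0.57) ≈ 19.1146.
y_gold = 19.1146^0.43 ≈ 3.5562, c_gold = y_gold − 0.08·k_gold ≈ 2.0270.
Gain: Δc = 2.0270 − 1.9791 ≈ 0.0480.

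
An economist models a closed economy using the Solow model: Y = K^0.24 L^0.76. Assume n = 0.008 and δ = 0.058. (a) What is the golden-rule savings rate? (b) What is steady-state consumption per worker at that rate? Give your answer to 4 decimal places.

Break-even investment rate: n + δ = 0.008 + 0.058 = 0.066.
For Cobb-Douglas, s_gold equals capital's share: s_gold = 0.24.
Maximizing c = f(k) − (n+δ)·k gives f'(k) = n+δ, i.e. 0.24·k^(0.24−1) = 0.066, so k_gold = (0.24/0.066)^(1/0.76) ≈ 5.4666.
y_gold = 5.4666^0.24 ≈ 1.5033; c_gold = (1−0.24)·y_gold ≈ 1.1425.

(a) s_gold = 0.2400; (b) c_gold ≈ 1.1425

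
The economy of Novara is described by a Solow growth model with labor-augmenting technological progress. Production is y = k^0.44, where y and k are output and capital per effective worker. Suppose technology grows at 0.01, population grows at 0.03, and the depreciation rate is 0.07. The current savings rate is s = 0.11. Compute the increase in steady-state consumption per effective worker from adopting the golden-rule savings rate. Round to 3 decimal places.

Δc ≈ 0.774

The effective depreciation rate is n + g + δ = 0.03 + 0.01 + 0.07 = 0.11.
Current steady state (s = 0.11): k* = (0.11/0.11)^(1/0.56) ≈ 1.0000, y* = 1.0000^0.44 ≈ 1.0000, c* = (1−0.11)·1.0000 ≈ 0.8900.
Maximizing c = f(k) − (n+g+δ)·k gives f'(k) = n+g+δ, i.e. 0.44·k^(0.44−1) = 0.11, so k_gold = (0.44/0.11)^(1/0.56) ≈ 11.8880.
y_gold = 11.8880^0.44 ≈ 2.9720, c_gold = y_gold − 0.11·k_gold ≈ 1.6643.
Gain: Δc = 1.6643 − 0.8900 ≈ 0.7743.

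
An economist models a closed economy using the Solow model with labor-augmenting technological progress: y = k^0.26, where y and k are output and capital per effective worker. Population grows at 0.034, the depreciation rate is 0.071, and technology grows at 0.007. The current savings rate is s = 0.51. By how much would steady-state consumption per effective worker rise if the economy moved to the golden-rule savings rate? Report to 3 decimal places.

Δc ≈ 0.160

n + g + δ = 0.034 + 0.007 + 0.071 = 0.112.
Current steady state (s = 0.51): k* = (0.51/0.112)^(1/0.74) ≈ 7.7565, y* = 7.7565^0.26 ≈ 1.7034, c* = (1−0.51)·1.7034 ≈ 0.8347.
Golden rule sets MPK = n+g+δ: 0.26·k^(0.26−1) = 0.112, so k_gold = (0.26/0.112)^(1/0.74) ≈ 3.1208.
y_gold = 3.1208^0.26 ≈ 1.3443, c_gold = y_gold − 0.112·k_gold ≈ 0.9948.
Gain: Δc = 0.9948 − 0.8347 ≈ 0.1602.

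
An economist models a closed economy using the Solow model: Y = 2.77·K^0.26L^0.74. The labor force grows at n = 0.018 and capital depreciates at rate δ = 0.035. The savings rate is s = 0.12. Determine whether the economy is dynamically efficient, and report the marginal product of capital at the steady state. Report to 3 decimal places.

dynamically efficient; MPK ≈ 0.115

Capital per worker breaks even when investment replaces (n + δ)·k; here n + δ = 0.053.
Steady-state k*: s·A·k^0.26 = 0.053·k gives k* = (0.12·2.77/0.053)^(1/0.74) ≈ 11.9549.
MPK = 0.26·2.77·11.9549^(-0.74) ≈ 0.1148.
MPK > n+δ = 0.053, so the economy is dynamically efficient (under-saving).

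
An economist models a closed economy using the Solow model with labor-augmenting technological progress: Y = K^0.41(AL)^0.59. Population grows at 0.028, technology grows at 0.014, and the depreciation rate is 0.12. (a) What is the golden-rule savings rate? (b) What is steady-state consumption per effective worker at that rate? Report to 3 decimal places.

(a) s_gold = 0.410; (b) c_gold ≈ 1.125

Capital per effective worker breaks even when investment replaces (n + g + δ)·k; here n + g + δ = 0.162.
For Cobb-Douglas, s_gold equals capital's share: s_gold = 0.41.
Setting f'(k) = n+g+δ gives 0.41·k^(0.41−1) = 0.162, hence k_gold = (0.41/0.162)^(1/0.59) ≈ 4.8251.
y_gold = 4.8251^0.41 ≈ 1.9065; c_gold = (1−0.41)·y_gold ≈ 1.1248.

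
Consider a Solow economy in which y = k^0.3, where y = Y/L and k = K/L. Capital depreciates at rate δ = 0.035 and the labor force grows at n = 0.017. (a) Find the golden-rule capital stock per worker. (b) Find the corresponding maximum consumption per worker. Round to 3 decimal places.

(a) k_gold ≈ 12.227; (b) c_gold ≈ 1.484

The effective depreciation rate is n + δ = 0.017 + 0.035 = 0.052.
Golden rule sets MPK = n+δ: 0.3·k^(0.3−1) = 0.052, so k_gold = (0.3/0.052)^(1/0.7) ≈ 12.2268.
y_gold = 12.2268^0.3 ≈ 2.1193; c_gold = y_gold − 0.052·k_gold ≈ 1.4835.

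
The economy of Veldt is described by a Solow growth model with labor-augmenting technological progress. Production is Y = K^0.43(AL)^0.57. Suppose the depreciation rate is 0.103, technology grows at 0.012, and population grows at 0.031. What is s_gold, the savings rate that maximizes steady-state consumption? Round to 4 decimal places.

The effective depreciation rate is n + g + δ = 0.031 + 0.012 + 0.103 = 0.146.
At the golden rule MPK = n+g+δ, and in any Cobb-Douglas steady state s = (n+g+δ)·k/y = MPK·k/y = capital's share 0.43.

s_gold = 0.4300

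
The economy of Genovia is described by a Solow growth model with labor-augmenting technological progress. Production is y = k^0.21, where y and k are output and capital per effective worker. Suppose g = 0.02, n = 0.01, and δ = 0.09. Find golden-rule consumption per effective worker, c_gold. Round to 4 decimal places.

The effective depreciation rate is n + g + δ = 0.01 + 0.02 + 0.09 = 0.12.
Golden rule sets MPK = n+g+δ: 0.21·k^(0.21−1) = 0.12, so k_gold = (0.21/0.12)^(1/0.79) ≈ 2.0307.
y_gold = 2.0307^0.21 ≈ 1.1604.
c_gold = y_gold − (n+g+δ)·k_gold = 1.1604 − 0.12·2.0307 ≈ 0.9167.

c_gold ≈ 0.9167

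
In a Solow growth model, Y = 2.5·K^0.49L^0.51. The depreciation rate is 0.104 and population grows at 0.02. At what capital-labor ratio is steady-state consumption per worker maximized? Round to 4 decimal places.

k_gold ≈ 89.2114

n + δ = 0.02 + 0.104 = 0.124.
Maximizing c = f(k) − (n+δ)·k gives f'(k) = n+δ, i.e. 0.49·2.5·k^(0.49−1) = 0.124, so k_gold = (0.49·2.5/0.124)^(1/0.51) ≈ 89.2114.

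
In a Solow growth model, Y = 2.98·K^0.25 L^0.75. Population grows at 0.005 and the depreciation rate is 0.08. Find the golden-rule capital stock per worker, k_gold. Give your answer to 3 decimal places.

Capital per worker breaks even when investment replaces (n + δ)·k; here n + δ = 0.085.
Setting f'(k) = n+δ gives 0.25·2.98·k^(0.25−1) = 0.085, hence k_gold = (0.25·2.98/0.085)^(1/0.75) ≈ 18.0710.

k_gold ≈ 18.071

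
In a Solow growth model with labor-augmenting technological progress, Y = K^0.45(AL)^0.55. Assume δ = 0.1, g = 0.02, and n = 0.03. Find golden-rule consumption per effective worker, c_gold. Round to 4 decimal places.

c_gold ≈ 1.3512

Break-even investment rate: n + g + δ = 0.03 + 0.02 + 0.1 = 0.15.
Setting f'(k) = n+g+δ gives 0.45·k^(0.45−1) = 0.15, hence k_gold = (0.45/0.15)^(1/0.55) ≈ 7.3704.
y_gold = 7.3704^0.45 ≈ 2.4568.
c_gold = y_gold − (n+g+δ)·k_gold = 2.4568 − 0.15·7.3704 ≈ 1.3512.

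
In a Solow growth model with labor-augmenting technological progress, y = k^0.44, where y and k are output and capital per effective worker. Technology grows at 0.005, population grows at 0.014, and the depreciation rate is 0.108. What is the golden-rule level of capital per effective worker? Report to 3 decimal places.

k_gold ≈ 9.197

The effective depreciation rate is n + g + δ = 0.014 + 0.005 + 0.108 = 0.127.
Golden rule sets MPK = n+g+δ: 0.44·k^(0.44−1) = 0.127, so k_gold = (0.44/0.127)^(1/0.56) ≈ 9.1973.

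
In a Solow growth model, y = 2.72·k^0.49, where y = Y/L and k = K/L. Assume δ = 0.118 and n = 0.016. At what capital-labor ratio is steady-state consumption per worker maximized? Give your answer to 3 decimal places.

k_gold ≈ 90.406

Capital per worker breaks even when investment replaces (n + δ)·k; here n + δ = 0.134.
At the golden rule the marginal product of capital equals n+δ: 0.49·2.72·k^(0.49−1) = 0.134. Solving, k_gold = (0.49·2.72/0.134)^(1/0.51) ≈ 90.4058.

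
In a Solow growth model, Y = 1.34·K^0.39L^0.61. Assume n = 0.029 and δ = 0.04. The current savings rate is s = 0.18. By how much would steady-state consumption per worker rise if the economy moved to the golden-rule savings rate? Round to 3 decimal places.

The effective depreciation rate is n + δ = 0.029 + 0.04 = 0.069.
Current steady state (s = 0.18): k* = (0.18·1.34/0.069)^(1/0.61) ≈ 7.7809, y* = 1.34·7.7809^0.39 ≈ 2.9827, c* = (1−0.18)·2.9827 ≈ 2.4458.
Golden rule sets MPK = n+δ: 0.39·1.34·k^(0.39−1) = 0.069, so k_gold = (0.39·1.34/0.069)^(1/0.61) ≈ 27.6381.
y_gold = 1.34·27.6381^0.39 ≈ 4.8898, c_gold = y_gold − 0.069·k_gold ≈ 2.9828.
Gain: Δc = 2.9828 − 2.4458 ≈ 0.5370.

Δc ≈ 0.537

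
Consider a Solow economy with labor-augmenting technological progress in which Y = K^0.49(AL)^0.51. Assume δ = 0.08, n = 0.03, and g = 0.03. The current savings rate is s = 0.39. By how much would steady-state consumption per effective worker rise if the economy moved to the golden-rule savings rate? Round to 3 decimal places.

Capital per effective worker breaks even when investment replaces (n + g + δ)·k; here n + g + δ = 0.14.
Current steady state (s = 0.39): k* = (0.39/0.14)^(1/0.51) ≈ 7.4546, y* = 7.4546^0.49 ≈ 2.6760, c* = (1−0.39)·2.6760 ≈ 1.6324.
Maximizing c = f(k) − (n+g+δ)·k gives f'(k) = n+g+δ, i.e. 0.49·k^(0.49−1) = 0.14, so k_gold = (0.49/0.14)^(1/0.51) ≈ 11.6627.
y_gold = 11.6627^0.49 ≈ 3.3322, c_gold = y_gold − 0.14·k_gold ≈ 1.6994.
Gain: Δc = 1.6994 − 1.6324 ≈ 0.0671.

Δc ≈ 0.067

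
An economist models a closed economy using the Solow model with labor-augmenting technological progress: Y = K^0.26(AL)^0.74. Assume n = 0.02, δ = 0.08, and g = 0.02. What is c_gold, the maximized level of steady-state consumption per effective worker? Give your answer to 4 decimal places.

Capital per effective worker breaks even when investment replaces (n + g + δ)·k; here n + g + δ = 0.12.
Golden rule sets MPK = n+g+δ: 0.26·k^(0.26−1) = 0.12, so k_gold = (0.26/0.12)^(1/0.74) ≈ 2.8430.
y_gold = 2.8430^0.26 ≈ 1.3121.
c_gold = y_gold − (n+g+δ)·k_gold = 1.3121 − 0.12·2.8430 ≈ 0.9710.

c_gold ≈ 0.9710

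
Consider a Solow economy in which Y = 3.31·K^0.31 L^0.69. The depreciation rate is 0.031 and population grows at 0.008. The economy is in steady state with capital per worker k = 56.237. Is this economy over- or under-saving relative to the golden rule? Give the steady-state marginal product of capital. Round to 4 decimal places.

under-saving; MPK ≈ 0.0636

The effective depreciation rate is n + δ = 0.008 + 0.031 = 0.039.
MPK = 0.31·3.31·k^(0.31−1) = 0.31·3.31·56.237^(-0.69) ≈ 0.0636.
MPK > 0.039, so the economy is dynamically efficient (under-saving).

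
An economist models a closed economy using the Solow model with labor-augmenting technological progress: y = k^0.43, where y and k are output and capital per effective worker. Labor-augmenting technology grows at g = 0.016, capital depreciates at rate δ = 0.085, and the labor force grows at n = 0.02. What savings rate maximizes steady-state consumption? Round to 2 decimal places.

s_gold = 0.43

n + g + δ = 0.02 + 0.016 + 0.085 = 0.121.
At the golden rule MPK = n+g+δ, and in any Cobb-Douglas steady state s = (n+g+δ)·k/y = MPK·k/y = capital's share 0.43.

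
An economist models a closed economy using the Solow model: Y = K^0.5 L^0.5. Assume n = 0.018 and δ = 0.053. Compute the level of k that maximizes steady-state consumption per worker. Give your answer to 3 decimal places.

n + δ = 0.018 + 0.053 = 0.071.
Setting f'(k) = n+δ gives 0.5·k^(0.5−1) = 0.071, hence k_gold = (0.5/0.071)^(1/0.5) ≈ 49.5933.

k_gold ≈ 49.593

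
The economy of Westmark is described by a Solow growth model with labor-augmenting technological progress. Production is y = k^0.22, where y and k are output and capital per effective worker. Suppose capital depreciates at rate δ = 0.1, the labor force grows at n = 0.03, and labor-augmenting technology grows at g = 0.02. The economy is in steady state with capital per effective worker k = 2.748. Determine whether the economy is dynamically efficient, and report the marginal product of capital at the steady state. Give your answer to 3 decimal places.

Break-even investment rate: n + g + δ = 0.03 + 0.02 + 0.1 = 0.15.
MPK = 0.22·k^(0.22−1) = 0.22·2.748^(-0.78) ≈ 0.1000.
MPK < 0.15, so the economy is dynamically inefficient (over-saving).

dynamically inefficient; MPK ≈ 0.100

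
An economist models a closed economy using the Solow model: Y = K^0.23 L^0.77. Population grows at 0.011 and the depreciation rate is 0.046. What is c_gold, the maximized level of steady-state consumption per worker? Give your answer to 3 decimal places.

Capital per worker breaks even when investment replaces (n + δ)·k; here n + δ = 0.057.
Golden rule sets MPK = n+δ: 0.23·k^(0.23−1) = 0.057, so k_gold = (0.23/0.057)^(1/0.77) ≈ 6.1210.
y_gold = 6.1210^0.23 ≈ 1.5169.
c_gold = y_gold − (n+δ)·k_gold = 1.5169 − 0.057·6.1210 ≈ 1.1680.

c_gold ≈ 1.168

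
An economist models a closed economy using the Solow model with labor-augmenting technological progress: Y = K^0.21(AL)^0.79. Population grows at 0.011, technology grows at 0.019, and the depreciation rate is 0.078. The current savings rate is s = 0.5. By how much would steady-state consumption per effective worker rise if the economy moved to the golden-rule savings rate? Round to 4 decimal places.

n + g + δ = 0.011 + 0.019 + 0.078 = 0.108.
Current steady state (s = 0.5): k* = (0.5/0.108)^(1/0.79) ≈ 6.9577, y* = 6.9577^0.21 ≈ 1.5029, c* = (1−0.5)·1.5029 ≈ 0.7514.
At the golden rule the marginal product of capital equals n+g+δ: 0.21·k^(0.21−1) = 0.108. Solving, k_gold = (0.21/0.108)^(1/0.79) ≈ 2.3204.
y_gold = 2.3204^0.21 ≈ 1.1934, c_gold = y_gold − 0.108·k_gold ≈ 0.9427.
Gain: Δc = 0.9427 − 0.7514 ≈ 0.1913.

Δc ≈ 0.1913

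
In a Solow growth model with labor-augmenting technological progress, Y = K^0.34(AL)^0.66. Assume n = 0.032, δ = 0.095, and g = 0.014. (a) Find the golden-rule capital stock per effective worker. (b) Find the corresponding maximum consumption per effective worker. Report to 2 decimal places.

(a) k_gold ≈ 3.79; (b) c_gold ≈ 1.04

Capital per effective worker breaks even when investment replaces (n + g + δ)·k; here n + g + δ = 0.141.
Maximizing c = f(k) − (n+g+δ)·k gives f'(k) = n+g+δ, i.e. 0.34·k^(0.34−1) = 0.141, so k_gold = (0.34/0.141)^(1/0.66) ≈ 3.7947.
y_gold = 3.7947^0.34 ≈ 1.5737; c_gold = y_gold − 0.141·k_gold ≈ 1.0386.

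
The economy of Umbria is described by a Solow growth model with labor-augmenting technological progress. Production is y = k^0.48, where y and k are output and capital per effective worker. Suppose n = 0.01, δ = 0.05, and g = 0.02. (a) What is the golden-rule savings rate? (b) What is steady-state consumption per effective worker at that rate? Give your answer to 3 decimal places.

(a) s_gold = 0.480; (b) c_gold ≈ 2.718

Break-even investment rate: n + g + δ = 0.01 + 0.02 + 0.05 = 0.08.
For Cobb-Douglas, s_gold equals capital's share: s_gold = 0.48.
Golden rule sets MPK = n+g+δ: 0.48·k^(0.48−1) = 0.08, so k_gold = (0.48/0.08)^(1/0.52) ≈ 31.3650.
y_gold = 31.3650^0.48 ≈ 5.2275; c_gold = (1−0.48)·y_gold ≈ 2.7183.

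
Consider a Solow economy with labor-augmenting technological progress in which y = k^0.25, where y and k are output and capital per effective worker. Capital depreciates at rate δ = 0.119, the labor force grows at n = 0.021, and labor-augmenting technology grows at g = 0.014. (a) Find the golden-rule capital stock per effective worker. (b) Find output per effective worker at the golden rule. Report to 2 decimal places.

n + g + δ = 0.021 + 0.014 + 0.119 = 0.154.
Maximizing c = f(k) − (n+g+δ)·k gives f'(k) = n+g+δ, i.e. 0.25·k^(0.25−1) = 0.154, so k_gold = (0.25/0.154)^(1/0.75) ≈ 1.9079.
y_gold = 1.9079^0.25 ≈ 1.1753.

(a) k_gold ≈ 1.91; (b) y_gold ≈ 1.18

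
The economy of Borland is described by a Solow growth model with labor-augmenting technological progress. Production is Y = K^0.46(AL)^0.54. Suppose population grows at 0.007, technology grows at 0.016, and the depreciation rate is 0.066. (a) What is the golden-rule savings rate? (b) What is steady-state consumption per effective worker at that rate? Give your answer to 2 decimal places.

Capital per effective worker breaks even when investment replaces (n + g + δ)·k; here n + g + δ = 0.089.
For Cobb-Douglas, s_gold equals capital's share: s_gold = 0.46.
At the golden rule the marginal product of capital equals n+g+δ: 0.46·k^(0.46−1) = 0.089. Solving, k_gold = (0.46/0.089)^(1/0.54) ≈ 20.9436.
y_gold = 20.9436^0.46 ≈ 4.0521; c_gold = (1−0.46)·y_gold ≈ 2.1882.

(a) s_gold = 0.46; (b) c_gold ≈ 2.19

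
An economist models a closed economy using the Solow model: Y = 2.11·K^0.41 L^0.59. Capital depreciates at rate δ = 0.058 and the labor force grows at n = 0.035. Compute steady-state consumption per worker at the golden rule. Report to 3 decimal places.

Capital per worker breaks even when investment replaces (n + δ)·k; here n + δ = 0.093.
Setting f'(k) = n+δ gives 0.41·2.11·k^(0.41−1) = 0.093, hence k_gold = (0.41·2.11/0.093)^(1/0.59) ≈ 43.8194.
y_gold = 2.11·43.8194^0.41 ≈ 9.9395.
c_gold = y_gold − (n+δ)·k_gold = 9.9395 − 0.093·43.8194 ≈ 5.8643.

c_gold ≈ 5.864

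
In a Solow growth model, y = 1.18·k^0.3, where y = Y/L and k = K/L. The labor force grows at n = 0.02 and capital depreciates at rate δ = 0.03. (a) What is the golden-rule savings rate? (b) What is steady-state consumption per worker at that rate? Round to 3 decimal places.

(a) s_gold = 0.300; (b) c_gold ≈ 1.911

Break-even investment rate: n + δ = 0.02 + 0.03 = 0.05.
For Cobb-Douglas, s_gold equals capital's share: s_gold = 0.3.
Golden rule sets MPK = n+δ: 0.3·1.18·k^(0.3−1) = 0.05, so k_gold = (0.3·1.18/0.05)^(1/0.7) ≈ 16.3807.
y_gold = 1.18·16.3807^0.3 ≈ 2.7301; c_gold = (1−0.3)·y_gold ≈ 1.9111.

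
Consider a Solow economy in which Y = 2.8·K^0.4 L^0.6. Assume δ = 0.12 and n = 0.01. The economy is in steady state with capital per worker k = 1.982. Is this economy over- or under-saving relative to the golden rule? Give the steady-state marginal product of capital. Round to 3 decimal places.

under-saving; MPK ≈ 0.743

The effective depreciation rate is n + δ = 0.01 + 0.12 = 0.13.
MPK = 0.4·2.8·k^(0.4−1) = 0.4·2.8·1.982^(-0.6) ≈ 0.7429.
MPK > 0.13, so the economy is dynamically efficient (under-saving).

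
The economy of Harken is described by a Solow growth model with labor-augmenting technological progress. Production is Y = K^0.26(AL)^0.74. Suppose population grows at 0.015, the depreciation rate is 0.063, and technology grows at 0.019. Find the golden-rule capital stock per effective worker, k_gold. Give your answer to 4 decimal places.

k_gold ≈ 3.7901

The effective depreciation rate is n + g + δ = 0.015 + 0.019 + 0.063 = 0.097.
At the golden rule the marginal product of capital equals n+g+δ: 0.26·k^(0.26−1) = 0.097. Solving, k_gold = (0.26/0.097)^(1/0.74) ≈ 3.7901.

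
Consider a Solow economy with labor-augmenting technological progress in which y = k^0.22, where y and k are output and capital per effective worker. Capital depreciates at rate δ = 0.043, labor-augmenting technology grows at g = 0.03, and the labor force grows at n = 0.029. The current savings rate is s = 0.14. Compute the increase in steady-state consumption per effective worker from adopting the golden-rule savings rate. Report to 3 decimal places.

Δc ≈ 0.028

The effective depreciation rate is n + g + δ = 0.029 + 0.03 + 0.043 = 0.102.
Current steady state (s = 0.14): k* = (0.14/0.102)^(1/0.78) ≈ 1.5008, y* = 1.5008^0.22 ≈ 1.0934, c* = (1−0.14)·1.0934 ≈ 0.9403.
At the golden rule the marginal product of capital equals n+g+δ: 0.22·k^(0.22−1) = 0.102. Solving, k_gold = (0.22/0.102)^(1/0.78) ≈ 2.6790.
y_gold = 2.6790^0.22 ≈ 1.2421, c_gold = y_gold − 0.102·k_gold ≈ 0.9688.
Gain: Δc = 0.9688 − 0.9403 ≈ 0.0285.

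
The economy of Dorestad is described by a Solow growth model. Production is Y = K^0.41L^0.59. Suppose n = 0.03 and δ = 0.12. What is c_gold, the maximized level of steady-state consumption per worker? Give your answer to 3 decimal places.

c_gold ≈ 1.187

The effective depreciation rate is n + δ = 0.03 + 0.12 = 0.15.
Golden rule sets MPK = n+δ: 0.41·k^(0.41−1) = 0.15, so k_gold = (0.41/0.15)^(1/0.59) ≈ 5.4974.
y_gold = 5.4974^0.41 ≈ 2.0112.
c_gold = y_gold − (n+δ)·k_gold = 2.0112 − 0.15·5.4974 ≈ 1.1866.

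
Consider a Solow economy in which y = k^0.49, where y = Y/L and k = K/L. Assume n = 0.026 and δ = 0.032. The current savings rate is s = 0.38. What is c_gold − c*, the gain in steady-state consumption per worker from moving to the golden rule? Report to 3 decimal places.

Break-even investment rate: n + δ = 0.026 + 0.032 = 0.058.
Current steady state (s = 0.38): k* = (0.38/0.058)^(1/0.51) ≈ 39.8747, y* = 39.8747^0.49 ≈ 6.0861, c* = (1−0.38)·6.0861 ≈ 3.7734.
Maximizing c = f(k) − (n+δ)·k gives f'(k) = n+δ, i.e. 0.49·k^(0.49−1) = 0.058, so k_gold = (0.49/0.058)^(1/0.51) ≈ 65.6436.
y_gold = 65.6436^0.49 ≈ 7.7701, c_gold = y_gold − 0.058·k_gold ≈ 3.9627.
Gain: Δc = 3.9627 − 3.7734 ≈ 0.1893.

Δc ≈ 0.189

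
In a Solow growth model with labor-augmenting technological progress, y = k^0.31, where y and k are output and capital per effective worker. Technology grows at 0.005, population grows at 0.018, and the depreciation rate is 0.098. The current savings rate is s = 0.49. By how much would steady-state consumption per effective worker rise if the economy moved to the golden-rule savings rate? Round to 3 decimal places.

Δc ≈ 0.097

Break-even investment rate: n + g + δ = 0.018 + 0.005 + 0.098 = 0.121.
Current steady state (s = 0.49): k* = (0.49/0.121)^(1/0.69) ≈ 7.5911, y* = 7.5911^0.31 ≈ 1.8745, c* = (1−0.49)·1.8745 ≈ 0.9560.
Golden rule sets MPK = n+g+δ: 0.31·k^(0.31−1) = 0.121, so k_gold = (0.31/0.121)^(1/0.69) ≈ 3.9097.
y_gold = 3.9097^0.31 ≈ 1.5260, c_gold = y_gold − 0.121·k_gold ≈ 1.0530.
Gain: Δc = 1.0530 − 0.9560 ≈ 0.0969.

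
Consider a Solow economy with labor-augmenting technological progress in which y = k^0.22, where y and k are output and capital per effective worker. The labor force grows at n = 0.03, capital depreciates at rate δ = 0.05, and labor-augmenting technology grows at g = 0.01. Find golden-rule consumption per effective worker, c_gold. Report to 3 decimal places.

Capital per effective worker breaks even when investment replaces (n + g + δ)·k; here n + g + δ = 0.09.
Golden rule sets MPK = n+g+δ: 0.22·k^(0.22−1) = 0.09, so k_gold = (0.22/0.09)^(1/0.78) ≈ 3.1453.
y_gold = 3.1453^0.22 ≈ 1.2867.
c_gold = y_gold − (n+g+δ)·k_gold = 1.2867 − 0.09·3.1453 ≈ 1.0036.

c_gold ≈ 1.004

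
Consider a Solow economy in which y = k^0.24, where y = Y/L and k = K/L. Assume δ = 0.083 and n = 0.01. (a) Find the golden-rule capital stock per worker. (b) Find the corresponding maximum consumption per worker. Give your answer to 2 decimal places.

Break-even investment rate: n + δ = 0.01 + 0.083 = 0.093.
Setting f'(k) = n+δ gives 0.24·k^(0.24−1) = 0.093, hence k_gold = (0.24/0.093)^(1/0.76) ≈ 3.4814.
y_gold = 3.4814^0.24 ≈ 1.3490; c_gold = y_gold − 0.093·k_gold ≈ 1.0253.

(a) k_gold ≈ 3.48; (b) c_gold ≈ 1.03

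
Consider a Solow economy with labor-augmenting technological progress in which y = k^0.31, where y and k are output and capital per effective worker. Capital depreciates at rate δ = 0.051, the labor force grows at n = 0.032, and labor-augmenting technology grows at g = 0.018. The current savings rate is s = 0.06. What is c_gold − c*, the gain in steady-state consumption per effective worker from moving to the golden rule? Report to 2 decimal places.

Capital per effective worker breaks even when investment replaces (n + g + δ)·k; here n + g + δ = 0.101.
Current steady state (s = 0.06): k* = (0.06/0.101)^(1/0.69) ≈ 0.4701, y* = 0.4701^0.31 ≈ 0.7914, c* = (1−0.06)·0.7914 ≈ 0.7439.
Maximizing c = f(k) − (n+g+δ)·k gives f'(k) = n+g+δ, i.e. 0.31·k^(0.31−1) = 0.101, so k_gold = (0.31/0.101)^(1/0.69) ≈ 5.0799.
y_gold = 5.0799^0.31 ≈ 1.6551, c_gold = y_gold − 0.101·k_gold ≈ 1.1420.
Gain: Δc = 1.1420 − 0.7439 ≈ 0.3981.

Δc ≈ 0.40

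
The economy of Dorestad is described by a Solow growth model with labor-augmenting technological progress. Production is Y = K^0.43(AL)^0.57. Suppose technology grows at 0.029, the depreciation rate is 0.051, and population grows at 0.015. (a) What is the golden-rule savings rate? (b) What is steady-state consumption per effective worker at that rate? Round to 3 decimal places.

Capital per effective worker breaks even when investment replaces (n + g + δ)·k; here n + g + δ = 0.095.
For Cobb-Douglas, s_gold equals capital's share: s_gold = 0.43.
At the golden rule the marginal product of capital equals n+g+δ: 0.43·k^(0.43−1) = 0.095. Solving, k_gold = (0.43/0.095)^(1/0.57) ≈ 14.1394.
y_gold = 14.1394^0.43 ≈ 3.1238; c_gold = (1−0.43)·y_gold ≈ 1.7806.

(a) s_gold = 0.430; (b) c_gold ≈ 1.781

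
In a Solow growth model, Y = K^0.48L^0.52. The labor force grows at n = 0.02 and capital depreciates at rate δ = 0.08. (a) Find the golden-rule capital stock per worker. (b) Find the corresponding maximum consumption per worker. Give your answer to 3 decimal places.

The effective depreciation rate is n + δ = 0.02 + 0.08 = 0.1.
Golden rule sets MPK = n+δ: 0.48·k^(0.48−1) = 0.1, so k_gold = (0.48/0.1)^(1/0.52) ≈ 20.4211.
y_gold = 20.4211^0.48 ≈ 4.2544; c_gold = y_gold − 0.1·k_gold ≈ 2.2123.

(a) k_gold ≈ 20.421; (b) c_gold ≈ 2.212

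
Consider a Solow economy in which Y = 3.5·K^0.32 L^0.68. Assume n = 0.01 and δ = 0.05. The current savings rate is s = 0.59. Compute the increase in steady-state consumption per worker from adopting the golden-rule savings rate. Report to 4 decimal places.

Δc ≈ 1.8482

Break-even investment rate: n + δ = 0.01 + 0.05 = 0.06.
Current steady state (s = 0.59): k* = (0.59·3.5/0.06)^(1/0.68) ≈ 181.9509, y* = 3.5·181.9509^0.32 ≈ 18.5035, c* = (1−0.59)·18.5035 ≈ 7.5864.
Golden rule sets MPK = n+δ: 0.32·3.5·k^(0.32−1) = 0.06, so k_gold = (0.32·3.5/0.06)^(1/0.68) ≈ 73.9973.
y_gold = 3.5·73.9973^0.32 ≈ 13.8745, c_gold = y_gold − 0.06·k_gold ≈ 9.4347.
Gain: Δc = 9.4347 − 7.5864 ≈ 1.8482.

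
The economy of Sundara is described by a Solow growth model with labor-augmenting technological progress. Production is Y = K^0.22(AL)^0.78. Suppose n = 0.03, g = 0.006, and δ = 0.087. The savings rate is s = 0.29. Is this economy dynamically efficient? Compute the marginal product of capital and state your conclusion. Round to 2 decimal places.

Capital per effective worker breaks even when investment replaces (n + g + δ)·k; here n + g + δ = 0.123.
Steady-state k*: s·k^0.22 = 0.123·k gives k* = (0.29/0.123)^(1/0.78) ≈ 3.0030.
MPK = 0.22·3.0030^(-0.78) ≈ 0.0933.
MPK < n+g+δ = 0.123, so the economy is dynamically inefficient (over-saving).

dynamically inefficient; MPK ≈ 0.09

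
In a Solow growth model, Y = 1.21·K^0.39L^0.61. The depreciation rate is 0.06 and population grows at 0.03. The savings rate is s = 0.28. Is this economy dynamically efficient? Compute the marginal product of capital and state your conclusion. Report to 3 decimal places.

The effective depreciation rate is n + δ = 0.03 + 0.06 = 0.09.
Steady-state k*: s·A·k^0.39 = 0.09·k gives k* = (0.28·1.21/0.09)^(1/0.61) ≈ 8.7856.
MPK = 0.39·1.21·8.7856^(-0.61) ≈ 0.1254.
MPK > n+δ = 0.09, so the economy is dynamically efficient (under-saving).

dynamically efficient; MPK ≈ 0.125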